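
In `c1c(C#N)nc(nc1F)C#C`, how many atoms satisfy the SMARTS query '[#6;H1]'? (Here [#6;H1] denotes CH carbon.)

2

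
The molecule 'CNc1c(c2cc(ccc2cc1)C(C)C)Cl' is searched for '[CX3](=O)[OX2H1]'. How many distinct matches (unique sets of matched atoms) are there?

0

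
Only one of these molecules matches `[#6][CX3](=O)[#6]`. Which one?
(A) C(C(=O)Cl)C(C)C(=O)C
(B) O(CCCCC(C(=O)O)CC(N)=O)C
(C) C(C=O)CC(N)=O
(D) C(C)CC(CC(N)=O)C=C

A

[#6][CX3](=O)[#6] describes a carbonyl carbon (no H) flanked by two carbons (a ketone).
(A) contains an acetyl/ketone group (-C(=O)CH3), which satisfies every atom and bond constraint.
(B) has a primary amide (-C(=O)NH2) but one neighbour of the carbonyl carbon is N, not C.
(C) has an aldehyde (-CHO) but the carbonyl carbon has H1, so it is not flanked by two carbons.
(D) has a primary amide (-C(=O)NH2) but one neighbour of the carbonyl carbon is N, not C.
So the answer is (A).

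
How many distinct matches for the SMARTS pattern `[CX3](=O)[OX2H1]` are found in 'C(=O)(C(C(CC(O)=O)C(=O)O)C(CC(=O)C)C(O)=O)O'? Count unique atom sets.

[CX3](=O)[OX2H1] is the SMARTS for a carboxylic acid: an sp2 carbon double-bonded to O and single-bonded to an -OH oxygen.
The molecule carries 4 separate instances of a carboxylic acid group (-C(=O)OH) meeting every constraint; each maps to a distinct set of atoms, giving 4 matches.

4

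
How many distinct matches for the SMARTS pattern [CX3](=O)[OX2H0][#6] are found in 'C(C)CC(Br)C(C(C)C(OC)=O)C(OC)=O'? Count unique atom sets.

[CX3](=O)[OX2H0][#6] is the SMARTS for an ester: a carbonyl carbon bonded to an oxygen that is itself bonded to carbon (no H on that O).
The molecule carries 2 separate instances of a methyl-ester group (-C(=O)OCH3) meeting every constraint; each maps to a distinct set of atoms, giving 2 matches.

2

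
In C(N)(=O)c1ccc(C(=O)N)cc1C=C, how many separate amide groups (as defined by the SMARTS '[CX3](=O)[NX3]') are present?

[CX3](=O)[NX3] is the SMARTS for an amide: a carbonyl carbon bonded to a trivalent nitrogen.
The molecule carries 2 separate instances of a primary amide (-C(=O)NH2) meeting every constraint; each maps to a distinct set of atoms, giving 2 matches.

2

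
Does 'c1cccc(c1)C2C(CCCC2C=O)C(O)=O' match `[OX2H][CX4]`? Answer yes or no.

The pattern [OX2H][CX4] describes a hydroxyl oxygen bound to an sp3 (X4) carbon — an aliphatic alcohol.
The closest candidate here is a carboxylic acid group (-C(=O)OH), but the -OH is on a CX3 carbonyl carbon, not a CX4 carbon. No other fragment satisfies the full query, so there is no match.

No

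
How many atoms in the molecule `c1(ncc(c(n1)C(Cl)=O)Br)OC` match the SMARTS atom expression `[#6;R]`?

4

The query [#6;R] means: carbon that is part of a ring.
Check the 12 heavy atoms by environment: 2× n (aromatic, in 6-ring) → no; 4× c (aromatic, in 6-ring) → match; 2× O (acyclic) → no; 2× C (acyclic) → no; 1× Cl (acyclic) → no; 1× Br (acyclic) → no.
That gives 4 matching atoms.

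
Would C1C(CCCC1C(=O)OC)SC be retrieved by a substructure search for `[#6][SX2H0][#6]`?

Yes

The pattern [#6][SX2H0][#6] describes an aliphatic sulfur bridging two carbons with no H on the sulfur — a thioether.
The molecule carries a methylthio ether (-SCH3), whose atoms satisfy every constraint of the query, so the pattern matches.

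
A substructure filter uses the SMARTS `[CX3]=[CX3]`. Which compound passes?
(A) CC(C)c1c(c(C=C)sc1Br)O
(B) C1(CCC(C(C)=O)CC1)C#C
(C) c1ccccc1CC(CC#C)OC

A

[CX3]=[CX3] describes a non-aromatic C=C double bond between two sp2 carbons (an alkene).
(A) contains a vinyl group (-CH=CH2), which satisfies every atom and bond constraint.
(B) has an ethynyl group (-C#CH) but the C-C bond is a triple bond, not a double bond.
(C) has an ethynyl group (-C#CH) but the C-C bond is a triple bond, not a double bond.
So the answer is (A).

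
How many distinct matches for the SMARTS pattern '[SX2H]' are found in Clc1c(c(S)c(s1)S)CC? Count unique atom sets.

2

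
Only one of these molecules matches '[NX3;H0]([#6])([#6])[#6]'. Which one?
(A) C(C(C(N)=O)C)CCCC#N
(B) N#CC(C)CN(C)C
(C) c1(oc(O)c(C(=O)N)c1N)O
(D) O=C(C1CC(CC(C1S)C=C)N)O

[NX3;H0]([#6])([#6])[#6] describes a trivalent nitrogen with no H, bonded to three carbons (a tertiary amine).
(A) has a primary amide (-C(=O)NH2) but the amide nitrogen has H2 and only one carbon neighbour.
(B) contains a dimethylamino group (-N(CH3)2), which satisfies every atom and bond constraint.
(C) has a primary amino group (-NH2) but the nitrogen has H2, not H0 with three carbons.
(D) has a primary amino group (-NH2) but the nitrogen has H2, not H0 with three carbons.
So the answer is (B).

B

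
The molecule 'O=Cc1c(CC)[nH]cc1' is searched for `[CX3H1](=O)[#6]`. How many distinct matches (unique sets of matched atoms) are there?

1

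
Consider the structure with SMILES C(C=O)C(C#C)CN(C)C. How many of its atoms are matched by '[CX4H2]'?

2

The query [CX4H2] means: sp3 carbon (X4) with exactly two hydrogens.
Check the 10 heavy atoms by environment: 2× C (H2, X4) → match; 1× C (H1, X4) → no; 1× N (H0, X3) → no; 2× C (H3, X4) → no; 1× C (H0, X2) → no; 1× C (H1, X2) → no; 1× C (H1, X3) → no; 1× O (H0, X1) → no.
That gives 2 matching atoms.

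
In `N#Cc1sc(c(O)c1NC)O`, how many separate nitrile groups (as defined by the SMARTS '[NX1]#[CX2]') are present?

1

[NX1]#[CX2] is the SMARTS for a nitrile: a nitrogen triple-bonded to a two-connected carbon.
Exactly one fragment in the molecule meets all constraints, giving 1 match.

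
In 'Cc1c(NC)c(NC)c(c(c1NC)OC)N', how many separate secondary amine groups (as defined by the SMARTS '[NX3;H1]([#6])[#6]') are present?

3

[NX3;H1]([#6])[#6] is the SMARTS for a secondary amine: a trivalent nitrogen with one H, bonded to two carbons.
The molecule carries 3 separate instances of an N-methylamino group (-NHCH3) meeting every constraint; each maps to a distinct set of atoms, giving 3 matches.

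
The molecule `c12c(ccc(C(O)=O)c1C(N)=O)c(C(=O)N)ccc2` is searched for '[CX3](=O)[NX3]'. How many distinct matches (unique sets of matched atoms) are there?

[CX3](=O)[NX3] is the SMARTS for an amide: a carbonyl carbon bonded to a trivalent nitrogen.
The molecule carries 2 separate instances of a primary amide (-C(=O)NH2) meeting every constraint; each maps to a distinct set of atoms, giving 2 matches.

2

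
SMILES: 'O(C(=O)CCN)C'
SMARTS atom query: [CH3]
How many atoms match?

1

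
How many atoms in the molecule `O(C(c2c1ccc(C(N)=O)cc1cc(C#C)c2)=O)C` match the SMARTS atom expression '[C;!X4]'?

4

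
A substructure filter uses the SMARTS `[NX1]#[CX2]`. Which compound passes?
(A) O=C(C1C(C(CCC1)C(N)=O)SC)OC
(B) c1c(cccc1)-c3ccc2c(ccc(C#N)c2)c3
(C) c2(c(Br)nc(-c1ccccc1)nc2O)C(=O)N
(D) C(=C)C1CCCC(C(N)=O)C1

[NX1]#[CX2] describes a nitrogen triple-bonded to a two-connected carbon (a nitrile).
(A) has a primary amide (-C(=O)NH2) but the nitrogen is NX3, not NX1.
(B) contains a nitrile (-C#N), which satisfies every atom and bond constraint.
(C) has a primary amide (-C(=O)NH2) but the nitrogen is NX3, not NX1.
(D) has a primary amide (-C(=O)NH2) but the nitrogen is NX3, not NX1.
So the answer is (B).

B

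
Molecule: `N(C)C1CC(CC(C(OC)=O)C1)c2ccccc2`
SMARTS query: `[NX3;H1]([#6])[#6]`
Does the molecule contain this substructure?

The pattern [NX3;H1]([#6])[#6] describes a trivalent nitrogen with one H, bonded to two carbons — a secondary amine.
The molecule carries an N-methylamino group (-NHCH3), whose atoms satisfy every constraint of the query, so the pattern matches.

Yes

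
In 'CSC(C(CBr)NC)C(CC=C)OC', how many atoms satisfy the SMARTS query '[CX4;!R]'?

The query [CX4;!R] means: aliphatic carbon with four total connections, not in a ring.
Check the 14 heavy atoms by environment: 8× C (X4, acyclic) → match; 1× O (X2, acyclic) → no; 1× Br (X1, acyclic) → no; 1× S (X2, acyclic) → no; 1× N (X3, acyclic) → no; 2× C (X3, acyclic) → no.
That gives 8 matching atoms.

8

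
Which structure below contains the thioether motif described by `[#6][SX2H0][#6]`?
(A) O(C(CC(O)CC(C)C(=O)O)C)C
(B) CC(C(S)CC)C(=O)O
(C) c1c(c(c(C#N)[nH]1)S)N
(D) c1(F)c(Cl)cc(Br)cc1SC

D

[#6][SX2H0][#6] describes an aliphatic sulfur bridging two carbons with no H on the sulfur (a thioether).
(A) has a methoxy ether (-OCH3) but the bridging atom is O, not S.
(B) has a thiol (-SH) but the sulfur has H1, not H0 bridging two carbons.
(C) has a thiol (-SH) but the sulfur has H1, not H0 bridging two carbons.
(D) contains a methylthio ether (-SCH3), which satisfies every atom and bond constraint.
So the answer is (D).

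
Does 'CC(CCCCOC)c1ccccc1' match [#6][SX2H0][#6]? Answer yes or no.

No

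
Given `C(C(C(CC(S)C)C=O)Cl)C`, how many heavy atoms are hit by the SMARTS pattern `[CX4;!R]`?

Check the 11 heavy atoms by environment: 7× C (X4, acyclic) → match; 1× Cl (X1, acyclic) → no; 1× C (X3, acyclic) → no; 1× O (X1, acyclic) → no; 1× S (X2, acyclic) → no.
That gives 7 matching atoms.

7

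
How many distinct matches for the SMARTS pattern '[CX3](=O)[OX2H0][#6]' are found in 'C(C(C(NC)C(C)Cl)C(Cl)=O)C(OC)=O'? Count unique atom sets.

[CX3](=O)[OX2H0][#6] is the SMARTS for an ester: a carbonyl carbon bonded to an oxygen that is itself bonded to carbon (no H on that O).
Exactly one fragment in the molecule meets all constraints, giving 1 match.

1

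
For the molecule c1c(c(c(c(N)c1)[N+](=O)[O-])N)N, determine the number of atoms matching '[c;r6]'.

Check the 12 heavy atoms by environment: 6× c (aromatic, in 6-ring) → match; 3× N (acyclic) → no; 1× N (charge +1, acyclic) → no; 1× O (charge -1, acyclic) → no; 1× O (acyclic) → no.
That gives 6 matching atoms.

6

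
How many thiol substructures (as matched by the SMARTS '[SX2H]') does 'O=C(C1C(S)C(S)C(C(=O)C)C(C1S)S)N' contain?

4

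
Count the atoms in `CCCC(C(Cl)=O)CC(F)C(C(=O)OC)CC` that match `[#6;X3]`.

The query [#6;X3] means: any carbon (aromatic or not) with three total connections.
Check the 17 heavy atoms by environment: 10× C (X4) → no; 1× F (X1) → no; 2× C (X3) → match; 2× O (X1) → no; 1× Cl (X1) → no; 1× O (X2) → no.
That gives 2 matching atoms.

2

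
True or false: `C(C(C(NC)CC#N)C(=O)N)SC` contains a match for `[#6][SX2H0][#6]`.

True

The pattern [#6][SX2H0][#6] describes an aliphatic sulfur bridging two carbons with no H on the sulfur — a thioether.
The molecule carries a methylthio ether (-SCH3), whose atoms satisfy every constraint of the query, so the pattern matches.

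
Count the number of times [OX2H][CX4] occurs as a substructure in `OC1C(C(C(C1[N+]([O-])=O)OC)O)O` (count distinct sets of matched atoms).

[OX2H][CX4] is the SMARTS for an aliphatic alcohol: a hydroxyl oxygen bound to an sp3 (X4) carbon.
The molecule carries 3 separate instances of a hydroxyl group (-OH) meeting every constraint; each maps to a distinct set of atoms, giving 3 matches.

3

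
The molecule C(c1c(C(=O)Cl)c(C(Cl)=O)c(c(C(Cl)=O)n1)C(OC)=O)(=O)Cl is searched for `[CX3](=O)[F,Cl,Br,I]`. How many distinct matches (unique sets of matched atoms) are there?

4

[CX3](=O)[F,Cl,Br,I] is the SMARTS for an acyl halide: a carbonyl carbon bonded to a halogen.
The molecule carries 4 separate instances of an acyl chloride (-C(=O)Cl) meeting every constraint; each maps to a distinct set of atoms, giving 4 matches.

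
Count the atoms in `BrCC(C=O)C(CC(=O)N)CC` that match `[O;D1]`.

2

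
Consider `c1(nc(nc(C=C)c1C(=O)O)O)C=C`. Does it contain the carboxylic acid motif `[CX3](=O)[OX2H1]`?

Yes

The pattern [CX3](=O)[OX2H1] describes an sp2 carbon double-bonded to O and single-bonded to an -OH oxygen — a carboxylic acid.
The molecule carries a carboxylic acid group (-C(=O)OH), whose atoms satisfy every constraint of the query, so the pattern matches.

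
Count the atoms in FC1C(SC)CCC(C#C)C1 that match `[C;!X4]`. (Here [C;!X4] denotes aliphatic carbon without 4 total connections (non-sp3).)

Check the 11 heavy atoms by environment: 7× C (X4) → no; 1× S (X2) → no; 2× C (X2) → match; 1× F (X1) → no.
That gives 2 matching atoms.

2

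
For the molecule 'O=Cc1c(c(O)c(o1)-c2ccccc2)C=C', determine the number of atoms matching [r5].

The query [r5] means: r5 matches atoms in a five-membered ring.
Check the 16 heavy atoms by environment: 1× o (aromatic, in 5-ring) → match; 4× c (aromatic, in 5-ring) → match; 3× C (acyclic) → no; 2× O (acyclic) → no; 6× c (aromatic, in 6-ring) → no.
Summing the matching environments: 1 + 4 = 5 matching atoms.

5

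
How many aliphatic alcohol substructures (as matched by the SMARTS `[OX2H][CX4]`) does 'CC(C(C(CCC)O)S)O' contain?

[OX2H][CX4] is the SMARTS for an aliphatic alcohol: a hydroxyl oxygen bound to an sp3 (X4) carbon.
The molecule carries 2 separate instances of a hydroxyl group (-OH) meeting every constraint; each maps to a distinct set of atoms, giving 2 matches.

2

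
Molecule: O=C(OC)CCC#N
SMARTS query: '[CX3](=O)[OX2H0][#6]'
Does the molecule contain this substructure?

Yes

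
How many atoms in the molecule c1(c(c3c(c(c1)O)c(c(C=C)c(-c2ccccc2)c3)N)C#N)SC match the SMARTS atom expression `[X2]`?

3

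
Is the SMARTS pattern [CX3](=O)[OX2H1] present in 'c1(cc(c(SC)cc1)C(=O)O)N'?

Yes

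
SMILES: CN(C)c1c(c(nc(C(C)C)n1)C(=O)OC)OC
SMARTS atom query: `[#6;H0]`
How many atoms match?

5

The query [#6;H0] means: any carbon with no attached hydrogen.
Check the 18 heavy atoms by environment: 2× n (aromatic, H0) → no; 4× c (aromatic, H0) → match; 1× C (H0) → match; 3× O (H0) → no; 6× C (H3) → no; 1× C (H1) → no; 1× N (H0) → no.
Summing the matching environments: 4 + 1 = 5 matching atoms.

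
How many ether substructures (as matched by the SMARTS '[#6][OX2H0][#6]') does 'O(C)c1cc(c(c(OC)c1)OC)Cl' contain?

3

[#6][OX2H0][#6] is the SMARTS for an ether: an aliphatic oxygen bridging two carbons with no H on the oxygen.
The molecule carries 3 separate instances of a methoxy ether (-OCH3) meeting every constraint; each maps to a distinct set of atoms, giving 3 matches.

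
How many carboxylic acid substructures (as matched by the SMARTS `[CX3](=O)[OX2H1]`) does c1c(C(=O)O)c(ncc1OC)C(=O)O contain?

2

[CX3](=O)[OX2H1] is the SMARTS for a carboxylic acid: an sp2 carbon double-bonded to O and single-bonded to an -OH oxygen.
The molecule carries 2 separate instances of a carboxylic acid group (-C(=O)OH) meeting every constraint; each maps to a distinct set of atoms, giving 2 matches.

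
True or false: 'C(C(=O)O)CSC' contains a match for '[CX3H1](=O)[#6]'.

The pattern [CX3H1](=O)[#6] describes an sp2 carbon with one H, double-bonded to O and single-bonded to carbon — an aldehyde.
The closest candidate here is a carboxylic acid group (-C(=O)OH), but the carbonyl carbon has H0 and is bonded to O, not H1. No other fragment satisfies the full query, so there is no match.

False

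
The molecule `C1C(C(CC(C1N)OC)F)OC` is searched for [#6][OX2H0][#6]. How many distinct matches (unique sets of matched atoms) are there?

2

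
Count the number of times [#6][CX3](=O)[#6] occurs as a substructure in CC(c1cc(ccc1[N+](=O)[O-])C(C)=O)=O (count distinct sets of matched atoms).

[#6][CX3](=O)[#6] is the SMARTS for a ketone: a carbonyl carbon (no H) flanked by two carbons.
The molecule carries 2 separate instances of an acetyl/ketone group (-C(=O)CH3) meeting every constraint; each maps to a distinct set of atoms, giving 2 matches.

2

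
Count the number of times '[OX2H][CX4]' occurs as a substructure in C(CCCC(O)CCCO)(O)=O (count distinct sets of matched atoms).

[OX2H][CX4] is the SMARTS for an aliphatic alcohol: a hydroxyl oxygen bound to an sp3 (X4) carbon.
The molecule carries 2 separate instances of a hydroxyl group (-OH) meeting every constraint; each maps to a distinct set of atoms, giving 2 matches.

2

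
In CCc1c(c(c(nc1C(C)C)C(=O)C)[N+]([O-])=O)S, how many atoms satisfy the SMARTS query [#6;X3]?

The query [#6;X3] means: any carbon (aromatic or not) with three total connections.
Check the 18 heavy atoms by environment: 1× n (aromatic, X2) → no; 5× c (aromatic, X3) → match; 6× C (X4) → no; 1× S (X2) → no; 1× C (X3) → match; 2× O (X1) → no; 1× N (charge +1, X3) → no; 1× O (charge -1, X1) → no.
Summing the matching environments: 5 + 1 = 6 matching atoms.

6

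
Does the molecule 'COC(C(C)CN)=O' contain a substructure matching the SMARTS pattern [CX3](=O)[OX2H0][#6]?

Yes

The pattern [CX3](=O)[OX2H0][#6] describes a carbonyl carbon bonded to an oxygen that is itself bonded to carbon (no H on that O) — an ester.
The molecule carries a methyl-ester group (-C(=O)OCH3), whose atoms satisfy every constraint of the query, so the pattern matches.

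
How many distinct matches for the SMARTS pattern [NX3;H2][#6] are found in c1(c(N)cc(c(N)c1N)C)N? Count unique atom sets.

4

[NX3;H2][#6] is the SMARTS for a primary amine: a trivalent nitrogen with two H attached to carbon.
The molecule carries 4 separate instances of a primary amino group (-NH2) meeting every constraint; each maps to a distinct set of atoms, giving 4 matches.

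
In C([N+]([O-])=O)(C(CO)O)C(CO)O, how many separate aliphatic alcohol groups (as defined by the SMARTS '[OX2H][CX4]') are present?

4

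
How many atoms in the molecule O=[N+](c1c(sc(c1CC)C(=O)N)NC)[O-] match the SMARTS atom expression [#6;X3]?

The query [#6;X3] means: any carbon (aromatic or not) with three total connections.
Check the 15 heavy atoms by environment: 1× s (aromatic, X2) → no; 4× c (aromatic, X3) → match; 3× C (X4) → no; 2× N (X3) → no; 1× C (X3) → match; 2× O (X1) → no; 1× N (charge +1, X3) → no; 1× O (charge -1, X1) → no.
Summing the matching environments: 4 + 1 = 5 matching atoms.

5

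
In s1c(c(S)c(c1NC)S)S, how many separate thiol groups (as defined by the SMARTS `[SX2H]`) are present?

3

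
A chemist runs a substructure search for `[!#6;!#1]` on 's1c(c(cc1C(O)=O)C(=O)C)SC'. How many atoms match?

The query [!#6;!#1] means: not carbon and not hydrogen — any heteroatom.
Check the 13 heavy atoms by environment: 1× s (aromatic) → match; 4× c (aromatic) → no; 4× C → no; 3× O → match; 1× S → match.
Summing the matching environments: 1 + 3 + 1 = 5 matching atoms.

5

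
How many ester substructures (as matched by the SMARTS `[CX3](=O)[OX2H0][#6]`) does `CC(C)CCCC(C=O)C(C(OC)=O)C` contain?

[CX3](=O)[OX2H0][#6] is the SMARTS for an ester: a carbonyl carbon bonded to an oxygen that is itself bonded to carbon (no H on that O).
Exactly one fragment in the molecule meets all constraints, giving 1 match.

1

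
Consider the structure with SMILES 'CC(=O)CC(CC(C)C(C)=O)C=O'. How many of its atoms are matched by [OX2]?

0

The query [OX2] means: aliphatic oxygen with two total connections — ether, hydroxyl, or ester single-bond O.
Check the 13 heavy atoms by environment: 7× C (X4) → no; 3× C (X3) → no; 3× O (X1) → no.
No environment satisfies the query, so 0 matching atoms.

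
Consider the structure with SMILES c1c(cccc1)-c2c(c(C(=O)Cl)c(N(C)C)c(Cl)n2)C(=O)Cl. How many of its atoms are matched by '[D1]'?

7

The query [D1] means: atom with exactly one heavy-atom neighbour (degree 1).
Check the 22 heavy atoms by environment: 1× n (aromatic, D2) → no; 6× c (aromatic, D3) → no; 2× C (D3) → no; 2× O (D1) → match; 3× Cl (D1) → match; 5× c (aromatic, D2) → no; 1× N (D3) → no; 2× C (D1) → match.
Summing the matching environments: 2 + 3 + 2 = 7 matching atoms.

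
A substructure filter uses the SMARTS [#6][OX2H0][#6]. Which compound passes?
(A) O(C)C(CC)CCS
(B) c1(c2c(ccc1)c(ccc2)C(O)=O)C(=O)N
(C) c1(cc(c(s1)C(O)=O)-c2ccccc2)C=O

A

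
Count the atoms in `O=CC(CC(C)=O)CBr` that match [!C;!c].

The query [!C;!c] means: neither aliphatic nor aromatic carbon — same as [!#6].
Check the 9 heavy atoms by environment: 6× C → no; 2× O → match; 1× Br → match.
Summing the matching environments: 2 + 1 = 3 matching atoms.

3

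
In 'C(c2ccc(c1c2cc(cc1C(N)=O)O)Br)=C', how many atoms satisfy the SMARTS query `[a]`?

The query [a] means: a matches any aromatic atom.
Check the 17 heavy atoms by environment: 10× c (aromatic) → match; 2× O → no; 3× C → no; 1× N → no; 1× Br → no.
That gives 10 matching atoms.

10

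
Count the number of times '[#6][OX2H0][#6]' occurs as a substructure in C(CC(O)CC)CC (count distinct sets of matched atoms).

0

[#6][OX2H0][#6] is the SMARTS for an ether: an aliphatic oxygen bridging two carbons with no H on the oxygen.
The molecule has a hydroxyl group (-OH), but the oxygen has H1, not H0 bridging two carbons; nothing else fits, so there are 0 matches.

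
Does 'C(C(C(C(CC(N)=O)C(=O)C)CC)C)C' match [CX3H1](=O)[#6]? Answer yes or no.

The pattern [CX3H1](=O)[#6] describes an sp2 carbon with one H, double-bonded to O and single-bonded to carbon — an aldehyde.
The closest candidate here is an acetyl/ketone group (-C(=O)CH3), but the carbonyl carbon has H0 (two carbon neighbours), not H1. No other fragment satisfies the full query, so there is no match.

No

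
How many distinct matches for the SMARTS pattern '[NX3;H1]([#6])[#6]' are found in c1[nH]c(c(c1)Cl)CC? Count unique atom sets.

0

[NX3;H1]([#6])[#6] is the SMARTS for a secondary amine: a trivalent nitrogen with one H, bonded to two carbons.
No fragment in the molecule satisfies every constraint, giving 0 matches.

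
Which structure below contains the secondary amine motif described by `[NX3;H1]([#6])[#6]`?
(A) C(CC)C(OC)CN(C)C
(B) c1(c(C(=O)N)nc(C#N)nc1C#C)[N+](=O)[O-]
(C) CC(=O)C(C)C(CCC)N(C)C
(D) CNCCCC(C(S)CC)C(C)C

D

[NX3;H1]([#6])[#6] describes a trivalent nitrogen with one H, bonded to two carbons (a secondary amine).
(A) has a dimethylamino group (-N(CH3)2) but the nitrogen has H0, not H1.
(B) has a primary amide (-C(=O)NH2) but the -C(=O)NH2 nitrogen has H2, not H1.
(C) has a dimethylamino group (-N(CH3)2) but the nitrogen has H0, not H1.
(D) contains an N-methylamino group (-NHCH3), which satisfies every atom and bond constraint.
So the answer is (D).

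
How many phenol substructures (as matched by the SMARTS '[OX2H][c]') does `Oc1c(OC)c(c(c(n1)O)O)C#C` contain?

3

[OX2H][c] is the SMARTS for a phenol: a hydroxyl oxygen attached to an aromatic carbon.
The molecule carries 3 separate instances of a hydroxyl group (-OH) meeting every constraint; each maps to a distinct set of atoms, giving 3 matches.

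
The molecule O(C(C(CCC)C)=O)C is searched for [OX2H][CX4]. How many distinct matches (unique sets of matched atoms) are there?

0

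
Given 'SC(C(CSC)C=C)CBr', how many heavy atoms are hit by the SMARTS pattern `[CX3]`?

2

The query [CX3] means: C with X3: aliphatic carbon with exactly 3 total connections.
Check the 10 heavy atoms by environment: 5× C (X4) → no; 2× S (X2) → no; 2× C (X3) → match; 1× Br (X1) → no.
That gives 2 matching atoms.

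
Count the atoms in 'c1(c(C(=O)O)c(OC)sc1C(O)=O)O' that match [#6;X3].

6

Check the 14 heavy atoms by environment: 1× s (aromatic, X2) → no; 4× c (aromatic, X3) → match; 2× C (X3) → match; 2× O (X1) → no; 4× O (X2) → no; 1× C (X4) → no.
Summing the matching environments: 4 + 2 = 6 matching atoms.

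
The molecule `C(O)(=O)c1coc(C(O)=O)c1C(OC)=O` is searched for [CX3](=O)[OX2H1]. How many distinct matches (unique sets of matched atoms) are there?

[CX3](=O)[OX2H1] is the SMARTS for a carboxylic acid: an sp2 carbon double-bonded to O and single-bonded to an -OH oxygen.
The molecule carries 2 separate instances of a carboxylic acid group (-C(=O)OH) meeting every constraint; each maps to a distinct set of atoms, giving 2 matches.

2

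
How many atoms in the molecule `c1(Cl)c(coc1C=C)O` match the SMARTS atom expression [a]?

Check the 9 heavy atoms by environment: 1× o (aromatic) → match; 4× c (aromatic) → match; 2× C → no; 1× O → no; 1× Cl → no.
Summing the matching environments: 1 + 4 = 5 matching atoms.

5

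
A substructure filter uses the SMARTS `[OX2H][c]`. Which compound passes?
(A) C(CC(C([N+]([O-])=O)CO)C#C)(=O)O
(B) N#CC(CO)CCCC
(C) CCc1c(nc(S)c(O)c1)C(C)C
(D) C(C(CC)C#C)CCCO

C

[OX2H][c] describes a hydroxyl oxygen attached to an aromatic carbon (a phenol).
(A) has a hydroxyl group (-OH) but the -OH is on an aliphatic carbon, not an aromatic c.
(B) has a hydroxyl group (-OH) but the -OH is on an aliphatic carbon, not an aromatic c.
(C) contains a hydroxyl group (-OH), which satisfies every atom and bond constraint.
(D) has a hydroxyl group (-OH) but the -OH is on an aliphatic carbon, not an aromatic c.
So the answer is (C).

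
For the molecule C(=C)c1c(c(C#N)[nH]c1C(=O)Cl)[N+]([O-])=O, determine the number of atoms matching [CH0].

The query [CH0] means: aliphatic carbon with no attached hydrogen.
Check the 15 heavy atoms by environment: 1× n (aromatic, H1) → no; 4× c (aromatic, H0) → no; 2× C (H0) → match; 1× N (H0) → no; 1× N (charge +1, H0) → no; 1× O (charge -1, H0) → no; 2× O (H0) → no; 1× Cl (H0) → no; 1× C (H1) → no; 1× C (H2) → no.
That gives 2 matching atoms.

2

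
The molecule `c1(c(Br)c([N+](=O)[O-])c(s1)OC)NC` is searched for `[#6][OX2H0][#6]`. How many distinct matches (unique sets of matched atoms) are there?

1

[#6][OX2H0][#6] is the SMARTS for an ether: an aliphatic oxygen bridging two carbons with no H on the oxygen.
Exactly one fragment in the molecule meets all constraints, giving 1 match.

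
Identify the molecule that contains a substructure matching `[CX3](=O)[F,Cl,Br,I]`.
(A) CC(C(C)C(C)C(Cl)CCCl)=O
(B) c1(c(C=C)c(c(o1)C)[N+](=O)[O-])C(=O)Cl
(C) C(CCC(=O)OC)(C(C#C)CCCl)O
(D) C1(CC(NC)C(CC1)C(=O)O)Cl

B

[CX3](=O)[F,Cl,Br,I] describes a carbonyl carbon bonded to a halogen (an acyl halide).
(A) has a chloro substituent but the Cl is not on a carbonyl carbon.
(B) contains an acyl chloride (-C(=O)Cl), which satisfies every atom and bond constraint.
(C) has a methyl-ester group (-C(=O)OCH3) but the carbonyl is bonded to -O-C, not to a halogen.
(D) has a chloro substituent but the Cl is not on a carbonyl carbon.
So the answer is (B).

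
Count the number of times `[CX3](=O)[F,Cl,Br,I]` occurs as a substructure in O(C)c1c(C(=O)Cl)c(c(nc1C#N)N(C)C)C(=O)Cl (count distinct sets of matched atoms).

2

[CX3](=O)[F,Cl,Br,I] is the SMARTS for an acyl halide: a carbonyl carbon bonded to a halogen.
The molecule carries 2 separate instances of an acyl chloride (-C(=O)Cl) meeting every constraint; each maps to a distinct set of atoms, giving 2 matches.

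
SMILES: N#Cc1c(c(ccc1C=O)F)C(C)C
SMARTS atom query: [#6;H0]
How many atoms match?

5

The query [#6;H0] means: any carbon with no attached hydrogen.
Check the 14 heavy atoms by environment: 2× c (aromatic, H1) → no; 4× c (aromatic, H0) → match; 2× C (H1) → no; 2× C (H3) → no; 1× O (H0) → no; 1× F (H0) → no; 1× C (H0) → match; 1× N (H0) → no.
Summing the matching environments: 4 + 1 = 5 matching atoms.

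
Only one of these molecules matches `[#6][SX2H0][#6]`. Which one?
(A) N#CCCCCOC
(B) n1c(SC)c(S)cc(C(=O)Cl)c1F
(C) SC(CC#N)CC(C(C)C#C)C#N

[#6][SX2H0][#6] describes an aliphatic sulfur bridging two carbons with no H on the sulfur (a thioether).
(A) has a methoxy ether (-OCH3) but the bridging atom is O, not S.
(B) contains a methylthio ether (-SCH3), which satisfies every atom and bond constraint.
(C) has a thiol (-SH) but the sulfur has H1, not H0 bridging two carbons.
So the answer is (B).

B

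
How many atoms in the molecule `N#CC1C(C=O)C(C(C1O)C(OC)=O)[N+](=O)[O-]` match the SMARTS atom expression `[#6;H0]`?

2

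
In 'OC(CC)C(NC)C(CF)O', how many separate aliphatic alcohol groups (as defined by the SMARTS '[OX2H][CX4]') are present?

2

[OX2H][CX4] is the SMARTS for an aliphatic alcohol: a hydroxyl oxygen bound to an sp3 (X4) carbon.
The molecule carries 2 separate instances of a hydroxyl group (-OH) meeting every constraint; each maps to a distinct set of atoms, giving 2 matches.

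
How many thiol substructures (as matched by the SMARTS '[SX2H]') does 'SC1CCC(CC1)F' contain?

1

[SX2H] is the SMARTS for a thiol: an aliphatic sulfur with two connections, one being H.
Exactly one fragment in the molecule meets all constraints, giving 1 match.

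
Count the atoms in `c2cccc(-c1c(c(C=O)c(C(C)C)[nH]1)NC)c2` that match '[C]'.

5

The query [C] means: uppercase C matches aliphatic (non-aromatic) carbon only.
Check the 18 heavy atoms by environment: 1× n (aromatic) → no; 10× c (aromatic) → no; 5× C → match; 1× O → no; 1× N → no.
That gives 5 matching atoms.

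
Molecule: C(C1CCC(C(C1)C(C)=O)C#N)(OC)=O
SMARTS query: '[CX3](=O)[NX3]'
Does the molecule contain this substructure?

The pattern [CX3](=O)[NX3] describes a carbonyl carbon bonded to a trivalent nitrogen — an amide.
The closest candidate here is a methyl-ester group (-C(=O)OCH3), but the carbonyl is bonded to O, not to an NX3 nitrogen. No other fragment satisfies the full query, so there is no match.

No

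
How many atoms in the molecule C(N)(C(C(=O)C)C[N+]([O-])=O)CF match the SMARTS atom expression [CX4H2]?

2

Check the 12 heavy atoms by environment: 2× C (H2, X4) → match; 2× C (H1, X4) → no; 1× N (charge +1, H0, X3) → no; 1× O (charge -1, H0, X1) → no; 2× O (H0, X1) → no; 1× N (H2, X3) → no; 1× F (H0, X1) → no; 1× C (H0, X3) → no; 1× C (H3, X4) → no.
That gives 2 matching atoms.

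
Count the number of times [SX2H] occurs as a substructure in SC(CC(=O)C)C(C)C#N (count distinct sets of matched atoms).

1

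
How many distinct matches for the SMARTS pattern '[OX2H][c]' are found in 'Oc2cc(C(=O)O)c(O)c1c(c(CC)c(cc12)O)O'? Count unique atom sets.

[OX2H][c] is the SMARTS for a phenol: a hydroxyl oxygen attached to an aromatic carbon.
The molecule carries 4 separate instances of a hydroxyl group (-OH) meeting every constraint; each maps to a distinct set of atoms, giving 4 matches.

4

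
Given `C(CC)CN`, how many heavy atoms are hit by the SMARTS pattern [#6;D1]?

Check the 5 heavy atoms by environment: 3× C (D2) → no; 1× N (D1) → no; 1× C (D1) → match.
That gives 1 matching atom.

1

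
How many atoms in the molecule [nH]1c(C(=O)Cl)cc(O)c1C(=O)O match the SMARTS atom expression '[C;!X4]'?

2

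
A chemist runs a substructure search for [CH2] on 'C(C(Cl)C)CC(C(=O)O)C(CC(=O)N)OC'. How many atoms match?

The query [CH2] means: aliphatic carbon with exactly two hydrogens.
Check the 16 heavy atoms by environment: 2× C (H3) → no; 3× C (H1) → no; 3× C (H2) → match; 1× Cl (H0) → no; 2× C (H0) → no; 3× O (H0) → no; 1× N (H2) → no; 1× O (H1) → no.
That gives 3 matching atoms.

3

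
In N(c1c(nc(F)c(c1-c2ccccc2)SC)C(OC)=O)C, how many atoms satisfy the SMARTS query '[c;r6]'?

11

The query [c;r6] means: aromatic carbon that belongs to a six-membered ring.
Check the 21 heavy atoms by environment: 1× n (aromatic, in 6-ring) → no; 11× c (aromatic, in 6-ring) → match; 4× C (acyclic) → no; 2× O (acyclic) → no; 1× N (acyclic) → no; 1× F (acyclic) → no; 1× S (acyclic) → no.
That gives 11 matching atoms.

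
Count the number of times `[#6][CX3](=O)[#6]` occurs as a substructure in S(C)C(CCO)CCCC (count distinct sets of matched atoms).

[#6][CX3](=O)[#6] is the SMARTS for a ketone: a carbonyl carbon (no H) flanked by two carbons.
No fragment in the molecule satisfies every constraint, giving 0 matches.

0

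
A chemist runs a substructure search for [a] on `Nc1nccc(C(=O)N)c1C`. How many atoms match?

The query [a] means: a matches any aromatic atom.
Check the 11 heavy atoms by environment: 1× n (aromatic) → match; 5× c (aromatic) → match; 2× C → no; 1× O → no; 2× N → no.
Summing the matching environments: 1 + 5 = 6 matching atoms.

6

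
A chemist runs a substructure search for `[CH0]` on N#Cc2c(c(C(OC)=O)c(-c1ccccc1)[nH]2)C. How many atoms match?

The query [CH0] means: aliphatic carbon with no attached hydrogen.
Check the 18 heavy atoms by environment: 1× n (aromatic, H1) → no; 5× c (aromatic, H0) → no; 2× C (H0) → match; 1× N (H0) → no; 5× c (aromatic, H1) → no; 2× C (H3) → no; 2× O (H0) → no.
That gives 2 matching atoms.

2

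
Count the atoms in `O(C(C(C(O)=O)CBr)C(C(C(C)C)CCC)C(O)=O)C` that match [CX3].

The query [CX3] means: C with X3: aliphatic carbon with exactly 3 total connections.
Check the 20 heavy atoms by environment: 12× C (X4) → no; 2× C (X3) → match; 2× O (X1) → no; 3× O (X2) → no; 1× Br (X1) → no.
That gives 2 matching atoms.

2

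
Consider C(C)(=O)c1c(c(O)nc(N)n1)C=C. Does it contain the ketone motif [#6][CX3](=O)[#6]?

Yes

The pattern [#6][CX3](=O)[#6] describes a carbonyl carbon (no H) flanked by two carbons — a ketone.
The molecule carries an acetyl/ketone group (-C(=O)CH3), whose atoms satisfy every constraint of the query, so the pattern matches.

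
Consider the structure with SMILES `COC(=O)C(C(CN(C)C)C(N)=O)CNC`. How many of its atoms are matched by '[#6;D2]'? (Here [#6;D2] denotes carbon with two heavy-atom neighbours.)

2

The query [#6;D2] means: any carbon bonded to exactly two heavy atoms.
Check the 16 heavy atoms by environment: 2× C (D2) → match; 4× C (D3) → no; 2× O (D1) → no; 1× N (D1) → no; 1× N (D3) → no; 4× C (D1) → no; 1× N (D2) → no; 1× O (D2) → no.
That gives 2 matching atoms.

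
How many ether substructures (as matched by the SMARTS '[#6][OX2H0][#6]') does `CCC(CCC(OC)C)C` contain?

1

[#6][OX2H0][#6] is the SMARTS for an ether: an aliphatic oxygen bridging two carbons with no H on the oxygen.
Exactly one fragment in the molecule meets all constraints, giving 1 match.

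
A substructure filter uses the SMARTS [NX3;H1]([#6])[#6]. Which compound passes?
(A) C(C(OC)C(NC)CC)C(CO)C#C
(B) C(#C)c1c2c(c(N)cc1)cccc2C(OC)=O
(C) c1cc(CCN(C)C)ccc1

A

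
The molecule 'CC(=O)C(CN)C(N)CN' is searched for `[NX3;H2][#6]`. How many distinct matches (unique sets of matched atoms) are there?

3

[NX3;H2][#6] is the SMARTS for a primary amine: a trivalent nitrogen with two H attached to carbon.
The molecule carries 3 separate instances of a primary amino group (-NH2) meeting every constraint; each maps to a distinct set of atoms, giving 3 matches.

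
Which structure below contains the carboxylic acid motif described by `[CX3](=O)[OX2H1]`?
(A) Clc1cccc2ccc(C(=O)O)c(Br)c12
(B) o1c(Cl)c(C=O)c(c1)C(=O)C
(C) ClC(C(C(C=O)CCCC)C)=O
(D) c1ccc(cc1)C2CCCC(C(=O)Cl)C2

A

[CX3](=O)[OX2H1] describes an sp2 carbon double-bonded to O and single-bonded to an -OH oxygen (a carboxylic acid).
(A) contains a carboxylic acid group (-C(=O)OH), which satisfies every atom and bond constraint.
(B) has an aldehyde (-CHO) but there is no singly-bonded oxygen on the carbonyl carbon.
(C) has an acyl chloride (-C(=O)Cl) but the carbonyl is bonded to Cl, not to an -OH oxygen.
(D) has an acyl chloride (-C(=O)Cl) but the carbonyl is bonded to Cl, not to an -OH oxygen.
So the answer is (A).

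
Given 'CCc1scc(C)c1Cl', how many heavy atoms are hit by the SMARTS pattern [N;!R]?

0

Check the 9 heavy atoms by environment: 1× s (aromatic, in 5-ring) → no; 4× c (aromatic, in 5-ring) → no; 3× C (acyclic) → no; 1× Cl (acyclic) → no.
No environment satisfies the query, so 0 matching atoms.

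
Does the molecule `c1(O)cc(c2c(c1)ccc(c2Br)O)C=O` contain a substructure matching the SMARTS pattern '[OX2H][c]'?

The pattern [OX2H][c] describes a hydroxyl oxygen attached to an aromatic carbon — a phenol.
The molecule carries a hydroxyl group (-OH), whose atoms satisfy every constraint of the query, so the pattern matches.

Yes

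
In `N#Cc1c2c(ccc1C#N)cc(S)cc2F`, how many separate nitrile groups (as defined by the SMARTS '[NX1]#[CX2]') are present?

2

[NX1]#[CX2] is the SMARTS for a nitrile: a nitrogen triple-bonded to a two-connected carbon.
The molecule carries 2 separate instances of a nitrile (-C#N) meeting every constraint; each maps to a distinct set of atoms, giving 2 matches.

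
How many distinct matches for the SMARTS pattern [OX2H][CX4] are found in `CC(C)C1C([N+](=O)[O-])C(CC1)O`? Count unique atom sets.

[OX2H][CX4] is the SMARTS for an aliphatic alcohol: a hydroxyl oxygen bound to an sp3 (X4) carbon.
Exactly one fragment in the molecule meets all constraints, giving 1 match.

1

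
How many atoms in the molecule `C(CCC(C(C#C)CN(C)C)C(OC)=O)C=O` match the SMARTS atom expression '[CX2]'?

The query [CX2] means: C with X2: aliphatic carbon with exactly 2 total connections.
Check the 17 heavy atoms by environment: 9× C (X4) → no; 2× C (X3) → no; 2× O (X1) → no; 1× O (X2) → no; 1× N (X3) → no; 2× C (X2) → match.
That gives 2 matching atoms.

2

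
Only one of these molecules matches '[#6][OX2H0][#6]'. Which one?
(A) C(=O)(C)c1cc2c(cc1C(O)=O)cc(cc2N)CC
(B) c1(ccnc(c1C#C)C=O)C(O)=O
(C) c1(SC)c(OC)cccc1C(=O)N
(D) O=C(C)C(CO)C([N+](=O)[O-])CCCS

C

[#6][OX2H0][#6] describes an aliphatic oxygen bridging two carbons with no H on the oxygen (an ether).
(A) has a carboxylic acid group (-C(=O)OH) but the -OH oxygen has H1; the =O is OX1, not OX2.
(B) has a carboxylic acid group (-C(=O)OH) but the -OH oxygen has H1; the =O is OX1, not OX2.
(C) contains a methoxy ether (-OCH3), which satisfies every atom and bond constraint.
(D) has a hydroxyl group (-OH) but the oxygen has H1, not H0 bridging two carbons.
So the answer is (C).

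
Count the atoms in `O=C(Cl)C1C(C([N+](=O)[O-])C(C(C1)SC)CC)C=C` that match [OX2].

Check the 18 heavy atoms by environment: 9× C (X4) → no; 1× S (X2) → no; 3× C (X3) → no; 2× O (X1) → no; 1× Cl (X1) → no; 1× N (charge +1, X3) → no; 1× O (charge -1, X1) → no.
No environment satisfies the query, so 0 matching atoms.

0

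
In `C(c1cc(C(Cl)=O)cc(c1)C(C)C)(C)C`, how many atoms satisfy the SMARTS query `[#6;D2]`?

3

The query [#6;D2] means: any carbon bonded to exactly two heavy atoms.
Check the 15 heavy atoms by environment: 3× c (aromatic, D2) → match; 3× c (aromatic, D3) → no; 3× C (D3) → no; 4× C (D1) → no; 1× O (D1) → no; 1× Cl (D1) → no.
That gives 3 matching atoms.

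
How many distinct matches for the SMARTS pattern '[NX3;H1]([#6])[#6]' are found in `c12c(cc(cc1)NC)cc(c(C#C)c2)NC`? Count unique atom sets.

[NX3;H1]([#6])[#6] is the SMARTS for a secondary amine: a trivalent nitrogen with one H, bonded to two carbons.
The molecule carries 2 separate instances of an N-methylamino group (-NHCH3) meeting every constraint; each maps to a distinct set of atoms, giving 2 matches.

2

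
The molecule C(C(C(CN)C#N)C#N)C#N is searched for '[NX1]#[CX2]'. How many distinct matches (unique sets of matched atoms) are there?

3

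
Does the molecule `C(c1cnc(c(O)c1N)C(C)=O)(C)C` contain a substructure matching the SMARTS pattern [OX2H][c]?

Yes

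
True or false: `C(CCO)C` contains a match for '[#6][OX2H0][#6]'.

The pattern [#6][OX2H0][#6] describes an aliphatic oxygen bridging two carbons with no H on the oxygen — an ether.
The closest candidate here is a hydroxyl group (-OH), but the oxygen has H1, not H0 bridging two carbons. No other fragment satisfies the full query, so there is no match.

False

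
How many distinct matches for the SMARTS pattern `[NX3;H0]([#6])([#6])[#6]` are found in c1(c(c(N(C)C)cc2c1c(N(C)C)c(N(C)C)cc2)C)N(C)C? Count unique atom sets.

4

[NX3;H0]([#6])([#6])[#6] is the SMARTS for a tertiary amine: a trivalent nitrogen with no H, bonded to three carbons.
The molecule carries 4 separate instances of a dimethylamino group (-N(CH3)2) meeting every constraint; each maps to a distinct set of atoms, giving 4 matches.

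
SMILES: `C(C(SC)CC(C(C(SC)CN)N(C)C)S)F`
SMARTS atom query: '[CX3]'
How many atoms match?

The query [CX3] means: C with X3: aliphatic carbon with exactly 3 total connections.
Check the 17 heavy atoms by environment: 11× C (X4) → no; 2× N (X3) → no; 3× S (X2) → no; 1× F (X1) → no.
No environment satisfies the query, so 0 matching atoms.

0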